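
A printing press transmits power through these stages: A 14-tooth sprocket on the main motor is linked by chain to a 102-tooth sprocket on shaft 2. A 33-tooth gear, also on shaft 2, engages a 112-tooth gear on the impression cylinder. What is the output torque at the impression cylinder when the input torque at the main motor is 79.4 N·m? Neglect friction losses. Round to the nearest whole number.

1963 N·m

Chain: ratio = 102/14 = 7.2857; torque at shaft 2 = 79.4 × 7.2857 = 578.49 N·m.
Gear mesh: ratio = 112/33 = 3.3939; torque at the impression cylinder = 578.49 × 3.3939 = 1963.3 N·m.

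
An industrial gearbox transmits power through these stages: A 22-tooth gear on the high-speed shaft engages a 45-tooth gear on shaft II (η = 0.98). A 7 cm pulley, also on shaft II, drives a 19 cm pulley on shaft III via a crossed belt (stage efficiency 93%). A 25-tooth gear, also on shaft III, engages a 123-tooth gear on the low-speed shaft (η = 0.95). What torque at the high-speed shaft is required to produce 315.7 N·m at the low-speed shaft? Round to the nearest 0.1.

13.3 N·m

Overall ratio R = 2.0455 × 2.7143 × 4.92 = 27.316; overall efficiency η = 0.98 × 0.93 × 0.95 = 0.8658.
Input torque = output torque / (R × η) = 315.7 / (27.316 × 0.8658) = 13.348 N·m.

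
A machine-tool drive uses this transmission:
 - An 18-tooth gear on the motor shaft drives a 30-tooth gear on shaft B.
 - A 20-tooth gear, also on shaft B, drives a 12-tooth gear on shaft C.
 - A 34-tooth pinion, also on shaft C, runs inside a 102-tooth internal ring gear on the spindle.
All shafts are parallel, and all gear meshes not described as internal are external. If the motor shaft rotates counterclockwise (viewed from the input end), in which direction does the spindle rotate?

the motor shaft → shaft B: external mesh, 1 reversal → CW.
shaft B → shaft C: external mesh, 1 reversal → CCW.
shaft C → the spindle: internal mesh, same direction → CCW.
2 reversals in total — an even number — so the spindle turns the same way as the motor shaft.

counterclockwise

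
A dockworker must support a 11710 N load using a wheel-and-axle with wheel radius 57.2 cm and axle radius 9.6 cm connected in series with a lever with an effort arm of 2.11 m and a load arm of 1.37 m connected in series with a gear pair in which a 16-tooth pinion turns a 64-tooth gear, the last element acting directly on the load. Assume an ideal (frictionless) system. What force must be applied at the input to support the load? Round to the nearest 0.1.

319.0 N

Wheel-and-axle MA = R/r = 57.2/9.6 = 5.9583.
Lever MA = effort arm / load arm = 2.11/1.37 = 1.5401.
Gear pair MA = 64/16 = 4.
Combined ideal MA = 5.9583 × 1.5401 × 4 = 36.707.
Effort = load / MA = 11710 / 36.707 = 319.01 N.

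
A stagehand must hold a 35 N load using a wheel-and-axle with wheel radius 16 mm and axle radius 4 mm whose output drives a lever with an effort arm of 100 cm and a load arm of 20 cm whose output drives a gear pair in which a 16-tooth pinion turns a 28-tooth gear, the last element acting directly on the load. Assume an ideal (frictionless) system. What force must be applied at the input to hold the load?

1 N

Wheel-and-axle MA = R/r = 16/4 = 4.
Lever MA = effort arm / load arm = 100/20 = 5.
Gear pair MA = 28/16 = 1.75.
Combined ideal MA = 4 × 5 × 1.75 = 35.
Effort = load / MA = 35 / 35 = 1 N.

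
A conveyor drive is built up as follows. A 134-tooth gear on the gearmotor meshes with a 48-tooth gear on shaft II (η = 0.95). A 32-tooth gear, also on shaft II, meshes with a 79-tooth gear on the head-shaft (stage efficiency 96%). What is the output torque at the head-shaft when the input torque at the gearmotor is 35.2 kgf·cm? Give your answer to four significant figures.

Gear mesh: ratio = 48/134 = 0.35821; torque at shaft II = 35.2 × 0.35821 × 0.95 = 11.979 kgf·cm.
Gear mesh: ratio = 79/32 = 2.4688; torque at the head-shaft = 11.979 × 2.4688 × 0.96 = 28.389 kgf·cm.

28.39 kgf·cm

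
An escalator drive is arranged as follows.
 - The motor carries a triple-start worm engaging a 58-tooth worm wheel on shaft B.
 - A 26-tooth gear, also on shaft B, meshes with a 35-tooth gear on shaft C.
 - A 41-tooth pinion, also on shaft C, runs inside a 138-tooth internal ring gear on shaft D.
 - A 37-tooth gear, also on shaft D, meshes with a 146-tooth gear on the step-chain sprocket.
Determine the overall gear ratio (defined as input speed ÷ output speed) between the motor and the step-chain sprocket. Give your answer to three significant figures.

Each stage contributes driven/driver: worm 58/3 = 19.333, gear mesh 35/26 = 1.3462, internal gear 138/41 = 3.3659, gear mesh 146/37 = 3.9459.
Overall: 19.333 × 1.3462 × 3.3659 × 3.9459 = 345.66.

346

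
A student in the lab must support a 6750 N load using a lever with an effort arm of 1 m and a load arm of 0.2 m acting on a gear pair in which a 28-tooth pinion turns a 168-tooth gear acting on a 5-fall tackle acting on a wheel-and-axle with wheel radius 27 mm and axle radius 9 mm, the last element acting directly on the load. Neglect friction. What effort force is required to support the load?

Lever MA = effort arm / load arm = 1/0.2 = 5.
Gear pair MA = 168/28 = 6.
Block-and-tackle MA = number of supporting rope parts = 5.
Wheel-and-axle MA = R/r = 27/9 = 3.
Combined ideal MA = 5 × 6 × 5 × 3 = 450.
Effort = load / MA = 6750 / 450 = 15 N.

15 N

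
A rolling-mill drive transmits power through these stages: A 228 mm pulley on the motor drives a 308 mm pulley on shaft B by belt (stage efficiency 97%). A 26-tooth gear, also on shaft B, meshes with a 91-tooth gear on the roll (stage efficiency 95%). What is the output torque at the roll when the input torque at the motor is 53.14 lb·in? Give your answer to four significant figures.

231.5 lb·in

Belt: ratio = 308/228 = 1.3509; torque at shaft B = 53.14 × 1.3509 × 0.97 = 69.632 lb·in.
Gear mesh: ratio = 91/26 = 3.5; torque at the roll = 69.632 × 3.5 × 0.95 = 231.53 lb·in.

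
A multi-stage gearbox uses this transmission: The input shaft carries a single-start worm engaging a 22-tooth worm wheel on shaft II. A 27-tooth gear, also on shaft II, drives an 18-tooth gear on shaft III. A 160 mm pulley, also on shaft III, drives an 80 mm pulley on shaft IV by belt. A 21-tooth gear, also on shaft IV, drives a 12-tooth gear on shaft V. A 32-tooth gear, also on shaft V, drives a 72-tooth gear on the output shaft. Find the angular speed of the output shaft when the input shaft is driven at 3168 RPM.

the input shaft → shaft II (worm, 22/1): 3168 ÷ 22 = 144 RPM
shaft II → shaft III (gear mesh, 18/27): 144 ÷ 0.66667 = 216 RPM
shaft III → shaft IV (belt, 80/160): 216 ÷ 0.5 = 432 RPM
shaft IV → shaft V (gear mesh, 12/21): 432 ÷ 0.57143 = 756 RPM
shaft V → the output shaft (gear mesh, 72/32): 756 ÷ 2.25 = 336 RPM

336 RPM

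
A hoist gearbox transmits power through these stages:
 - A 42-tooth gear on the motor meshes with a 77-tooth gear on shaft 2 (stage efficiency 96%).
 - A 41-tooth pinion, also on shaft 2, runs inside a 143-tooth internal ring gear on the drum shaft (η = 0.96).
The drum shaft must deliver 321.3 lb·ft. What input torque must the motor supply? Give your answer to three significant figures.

Overall ratio R = 1.8333 × 3.4878 = 6.3943; overall efficiency η = 0.96 × 0.96 = 0.9216.
Input torque = output torque / (R × η) = 321.3 / (6.3943 × 0.9216) = 54.522 lb·ft.

54.5 lb·ft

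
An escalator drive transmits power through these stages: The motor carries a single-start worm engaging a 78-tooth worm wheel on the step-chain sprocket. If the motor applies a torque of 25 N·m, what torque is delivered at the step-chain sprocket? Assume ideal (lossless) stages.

1950 N·m

After the worm (78/1): 25 × 78 = 1950 N·m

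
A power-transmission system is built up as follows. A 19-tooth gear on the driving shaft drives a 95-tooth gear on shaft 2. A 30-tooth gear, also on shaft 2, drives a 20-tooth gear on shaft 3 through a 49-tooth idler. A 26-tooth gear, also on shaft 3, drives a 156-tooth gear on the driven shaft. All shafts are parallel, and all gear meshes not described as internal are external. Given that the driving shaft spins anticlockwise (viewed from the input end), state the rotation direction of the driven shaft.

anticlockwise

the driving shaft → shaft 2: external mesh, 1 reversal → CW.
shaft 2 → shaft 3: driver → idler → driven is 2 external meshes, 2 reversals → CW.
shaft 3 → the driven shaft: external mesh, 1 reversal → CCW.
4 reversals in total — an even number — so the driven shaft turns the same way as the driving shaft.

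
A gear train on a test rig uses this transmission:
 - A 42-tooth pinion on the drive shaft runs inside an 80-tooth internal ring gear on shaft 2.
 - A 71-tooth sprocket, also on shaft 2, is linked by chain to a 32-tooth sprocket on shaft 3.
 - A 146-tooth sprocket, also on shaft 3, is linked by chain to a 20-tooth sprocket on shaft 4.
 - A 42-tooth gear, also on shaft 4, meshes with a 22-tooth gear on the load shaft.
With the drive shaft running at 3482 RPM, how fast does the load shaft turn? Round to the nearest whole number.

the drive shaft → shaft 2 (internal gear, 80/42): 3482 ÷ 1.9048 = 1828.1 RPM
shaft 2 → shaft 3 (chain, 32/71): 1828.1 ÷ 0.4507 = 4056 RPM
shaft 3 → shaft 4 (chain, 20/146): 4056 ÷ 0.13699 = 29609 RPM
shaft 4 → the load shaft (gear mesh, 22/42): 29609 ÷ 0.52381 = 56526 RPM

56526 RPM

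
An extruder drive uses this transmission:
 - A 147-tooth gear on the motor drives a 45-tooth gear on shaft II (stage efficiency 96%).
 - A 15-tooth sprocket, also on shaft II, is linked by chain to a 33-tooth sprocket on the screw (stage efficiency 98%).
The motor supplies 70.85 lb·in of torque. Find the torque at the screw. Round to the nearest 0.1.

44.9 lb·in

gear mesh 45/147 = 0.30612 → τ = 70.85·0.30612·0.96 = 20.821 lb·in
chain 33/15 = 2.2 → τ = 20.821·2.2·0.98 = 44.891 lb·in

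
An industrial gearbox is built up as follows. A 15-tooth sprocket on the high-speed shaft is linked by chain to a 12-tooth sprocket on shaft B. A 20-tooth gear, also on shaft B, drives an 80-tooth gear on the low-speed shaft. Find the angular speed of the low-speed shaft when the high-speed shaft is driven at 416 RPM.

130 RPM

the high-speed shaft → shaft B (chain, 12/15): 416 ÷ 0.8 = 520 RPM
shaft B → the low-speed shaft (gear mesh, 80/20): 520 ÷ 4 = 130 RPM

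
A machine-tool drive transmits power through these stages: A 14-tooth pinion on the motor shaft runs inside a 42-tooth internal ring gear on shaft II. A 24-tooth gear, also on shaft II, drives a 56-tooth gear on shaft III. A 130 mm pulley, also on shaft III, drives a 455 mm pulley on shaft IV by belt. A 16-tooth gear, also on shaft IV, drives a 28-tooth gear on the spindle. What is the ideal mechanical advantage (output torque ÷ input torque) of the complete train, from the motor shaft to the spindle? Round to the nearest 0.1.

Each stage contributes driven/driver: internal gear 42/14 = 3, gear mesh 56/24 = 2.3333, belt 455/130 = 3.5, gear mesh 28/16 = 1.75.
Overall: 3 × 2.3333 × 3.5 × 1.75 = 42.875.

42.9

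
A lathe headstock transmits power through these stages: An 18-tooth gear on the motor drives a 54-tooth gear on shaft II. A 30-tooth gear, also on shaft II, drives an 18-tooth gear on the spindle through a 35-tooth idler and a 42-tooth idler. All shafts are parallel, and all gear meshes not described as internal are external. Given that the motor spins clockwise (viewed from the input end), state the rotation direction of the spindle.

clockwise

the motor → shaft II: external mesh, 1 reversal → CCW.
shaft II → the spindle: driver → idler → idler → driven is 3 external meshes, 3 reversals → CW.
4 reversals in total — an even number — so the spindle turns the same way as the motor.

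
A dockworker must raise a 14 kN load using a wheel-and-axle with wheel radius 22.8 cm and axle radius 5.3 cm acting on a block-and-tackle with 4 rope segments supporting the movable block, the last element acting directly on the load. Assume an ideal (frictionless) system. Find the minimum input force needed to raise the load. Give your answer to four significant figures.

Wheel-and-axle MA = R/r = 22.8/5.3 = 4.3019.
Block-and-tackle MA = number of supporting rope parts = 4.
Combined ideal MA = 4.3019 × 4 = 17.208.
Effort = load / MA = 14 / 17.208 = 0.8136 kN.

0.8136 kN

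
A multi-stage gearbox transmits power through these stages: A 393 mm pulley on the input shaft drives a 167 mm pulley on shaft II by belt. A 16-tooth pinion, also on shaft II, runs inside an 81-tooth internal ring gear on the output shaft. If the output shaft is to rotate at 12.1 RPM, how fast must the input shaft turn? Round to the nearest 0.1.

Overall ratio R = 0.42494 × 5.0625 = 2.1512.
Required input speed = output speed × R = 12.1 × 2.1512 = 26.03 RPM.

26.0 RPM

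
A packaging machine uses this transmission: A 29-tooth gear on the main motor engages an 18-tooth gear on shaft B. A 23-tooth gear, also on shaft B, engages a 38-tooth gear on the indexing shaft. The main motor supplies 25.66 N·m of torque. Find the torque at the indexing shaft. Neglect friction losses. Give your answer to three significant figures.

26.3 N·m

After the gear mesh (18/29): 25.66 × 0.62069 = 15.927 N·m
After the gear mesh (38/23): 15.927 × 1.6522 = 26.314 N·m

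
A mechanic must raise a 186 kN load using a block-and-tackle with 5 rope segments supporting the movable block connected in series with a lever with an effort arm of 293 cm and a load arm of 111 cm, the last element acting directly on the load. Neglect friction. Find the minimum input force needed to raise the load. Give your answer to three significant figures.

14.1 kN

Block-and-tackle MA = number of supporting rope parts = 5.
Lever MA = effort arm / load arm = 293/111 = 2.6396.
Combined ideal MA = 5 × 2.6396 = 13.198.
Effort = load / MA = 186 / 13.198 = 14.093 kN.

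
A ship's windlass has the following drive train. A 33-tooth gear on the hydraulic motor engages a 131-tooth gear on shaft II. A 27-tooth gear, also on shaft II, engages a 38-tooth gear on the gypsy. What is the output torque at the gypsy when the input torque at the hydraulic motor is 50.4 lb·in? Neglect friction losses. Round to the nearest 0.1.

281.6 lb·in

After the gear mesh (131/33): 50.4 × 3.9697 = 200.07 lb·in
After the gear mesh (38/27): 200.07 × 1.4074 = 281.58 lb·in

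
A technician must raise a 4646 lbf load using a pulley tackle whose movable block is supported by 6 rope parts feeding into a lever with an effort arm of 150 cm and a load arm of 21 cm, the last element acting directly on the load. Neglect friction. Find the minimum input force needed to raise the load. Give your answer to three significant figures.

108 lbf

Block-and-tackle MA = number of supporting rope parts = 6.
Lever MA = effort arm / load arm = 150/21 = 7.1429.
Combined ideal MA = 6 × 7.1429 = 42.857.
Effort = load / MA = 4646 / 42.857 = 108.41 lbf.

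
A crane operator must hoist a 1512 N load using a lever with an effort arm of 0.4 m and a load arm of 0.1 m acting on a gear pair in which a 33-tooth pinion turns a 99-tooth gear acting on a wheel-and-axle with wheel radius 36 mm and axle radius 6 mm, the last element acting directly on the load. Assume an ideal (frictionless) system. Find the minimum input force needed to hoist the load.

Lever MA = effort arm / load arm = 0.4/0.1 = 4.
Gear pair MA = 99/33 = 3.
Wheel-and-axle MA = R/r = 36/6 = 6.
Combined ideal MA = 4 × 3 × 6 = 72.
Effort = load / MA = 1512 / 72 = 21 N.

21 N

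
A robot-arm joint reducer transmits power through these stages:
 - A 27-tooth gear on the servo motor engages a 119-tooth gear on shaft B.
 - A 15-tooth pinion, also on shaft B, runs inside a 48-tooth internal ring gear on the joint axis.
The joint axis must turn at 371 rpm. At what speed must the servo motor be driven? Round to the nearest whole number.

Overall ratio R = 4.4074 × 3.2 = 14.104.
Required input speed = output speed × R = 371 × 14.104 = 5232.5 rpm.

5232 rpm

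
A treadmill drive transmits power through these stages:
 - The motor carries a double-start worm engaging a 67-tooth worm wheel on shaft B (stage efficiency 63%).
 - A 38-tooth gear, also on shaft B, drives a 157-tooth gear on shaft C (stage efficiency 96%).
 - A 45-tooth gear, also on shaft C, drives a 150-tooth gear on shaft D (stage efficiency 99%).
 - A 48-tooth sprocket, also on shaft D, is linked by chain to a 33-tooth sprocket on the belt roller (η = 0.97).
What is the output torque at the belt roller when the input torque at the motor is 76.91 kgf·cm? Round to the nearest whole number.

After the worm (67/2): 76.91 × 33.5 × 0.63 = 1623.2 kgf·cm
After the gear mesh (157/38): 1623.2 × 4.1316 × 0.96 = 6438.1 kgf·cm
After the gear mesh (150/45): 6438.1 × 3.3333 × 0.99 = 21246 kgf·cm
After the chain (33/48): 21246 × 0.6875 × 0.97 = 14168 kgf·cm

14168 kgf·cm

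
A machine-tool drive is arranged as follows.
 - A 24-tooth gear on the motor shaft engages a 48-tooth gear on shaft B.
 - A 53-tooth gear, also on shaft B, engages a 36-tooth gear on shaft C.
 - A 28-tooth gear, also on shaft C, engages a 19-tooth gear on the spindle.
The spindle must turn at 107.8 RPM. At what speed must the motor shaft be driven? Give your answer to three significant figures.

99.4 RPM

Overall ratio R = 2 × 0.67925 × 0.67857 = 0.92183.
Required input speed = output speed × R = 107.8 × 0.92183 = 99.374 RPM.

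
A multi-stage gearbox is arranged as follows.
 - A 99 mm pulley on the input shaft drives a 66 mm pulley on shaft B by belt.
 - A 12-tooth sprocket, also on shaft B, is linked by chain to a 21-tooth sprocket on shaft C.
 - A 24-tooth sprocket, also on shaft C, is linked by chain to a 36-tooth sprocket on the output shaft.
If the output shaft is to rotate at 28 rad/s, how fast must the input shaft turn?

49 rad/s

Overall ratio R = 0.66667 × 1.75 × 1.5 = 1.75.
Required input speed = output speed × R = 28 × 1.75 = 49 rad/s.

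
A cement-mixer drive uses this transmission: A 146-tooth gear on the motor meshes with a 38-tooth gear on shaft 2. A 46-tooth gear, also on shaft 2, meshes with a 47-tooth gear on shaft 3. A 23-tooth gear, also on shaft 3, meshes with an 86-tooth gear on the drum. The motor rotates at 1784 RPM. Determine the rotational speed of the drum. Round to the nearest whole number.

the motor → shaft 2 (gear mesh, 38/146): 1784 ÷ 0.26027 = 6854.3 RPM
shaft 2 → shaft 3 (gear mesh, 47/46): 6854.3 ÷ 1.0217 = 6708.5 RPM
shaft 3 → the drum (gear mesh, 86/23): 6708.5 ÷ 3.7391 = 1794.1 RPM

1794 RPM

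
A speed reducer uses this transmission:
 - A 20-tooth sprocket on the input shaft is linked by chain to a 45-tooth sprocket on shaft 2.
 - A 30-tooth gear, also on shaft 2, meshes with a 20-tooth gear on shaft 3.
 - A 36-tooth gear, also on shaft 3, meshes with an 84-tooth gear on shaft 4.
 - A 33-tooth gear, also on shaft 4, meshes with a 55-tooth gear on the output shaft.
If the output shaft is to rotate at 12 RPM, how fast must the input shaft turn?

70 RPM

Overall ratio R = 2.25 × 0.66667 × 2.3333 × 1.6667 = 5.8333.
Required input speed = output speed × R = 12 × 5.8333 = 70 RPM.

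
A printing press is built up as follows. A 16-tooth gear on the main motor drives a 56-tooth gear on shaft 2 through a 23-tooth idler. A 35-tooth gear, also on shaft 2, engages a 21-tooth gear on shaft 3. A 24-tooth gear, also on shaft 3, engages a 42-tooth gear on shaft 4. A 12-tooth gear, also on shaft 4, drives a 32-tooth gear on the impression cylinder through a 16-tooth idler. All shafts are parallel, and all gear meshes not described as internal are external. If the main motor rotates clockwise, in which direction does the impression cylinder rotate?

clockwise

the main motor → shaft 2: driver → idler → driven is 2 external meshes, 2 reversals → CW.
shaft 2 → shaft 3: external mesh, 1 reversal → CCW.
shaft 3 → shaft 4: external mesh, 1 reversal → CW.
shaft 4 → the impression cylinder: driver → idler → driven is 2 external meshes, 2 reversals → CW.
6 reversals in total — an even number — so the impression cylinder turns the same way as the main motor.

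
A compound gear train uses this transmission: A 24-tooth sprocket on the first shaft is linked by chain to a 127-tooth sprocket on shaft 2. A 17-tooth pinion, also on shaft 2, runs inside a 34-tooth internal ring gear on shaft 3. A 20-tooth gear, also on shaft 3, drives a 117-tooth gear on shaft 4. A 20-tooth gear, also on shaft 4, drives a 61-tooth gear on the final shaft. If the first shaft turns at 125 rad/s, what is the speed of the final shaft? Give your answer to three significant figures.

0.662 rad/s

the first shaft → shaft 2 (chain, 127/24): 125 ÷ 5.2917 = 23.622 rad/s
shaft 2 → shaft 3 (internal gear, 34/17): 23.622 ÷ 2 = 11.811 rad/s
shaft 3 → shaft 4 (gear mesh, 117/20): 11.811 ÷ 5.85 = 2.019 rad/s
shaft 4 → the final shaft (gear mesh, 61/20): 2.019 ÷ 3.05 = 0.66196 rad/s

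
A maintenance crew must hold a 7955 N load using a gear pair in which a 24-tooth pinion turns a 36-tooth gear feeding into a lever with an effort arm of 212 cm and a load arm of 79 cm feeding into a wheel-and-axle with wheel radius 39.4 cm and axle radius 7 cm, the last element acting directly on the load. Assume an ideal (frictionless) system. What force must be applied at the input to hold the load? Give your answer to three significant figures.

351 N

Gear pair MA = 36/24 = 1.5.
Lever MA = effort arm / load arm = 212/79 = 2.6835.
Wheel-and-axle MA = R/r = 39.4/7 = 5.6286.
Combined ideal MA = 1.5 × 2.6835 × 5.6286 = 22.657.
Effort = load / MA = 7955 / 22.657 = 351.11 N.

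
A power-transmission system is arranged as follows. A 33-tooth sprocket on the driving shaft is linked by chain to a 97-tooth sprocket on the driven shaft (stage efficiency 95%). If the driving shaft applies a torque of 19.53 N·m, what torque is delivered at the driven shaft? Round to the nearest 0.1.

Chain: ratio = 97/33 = 2.9394; torque at the driven shaft = 19.53 × 2.9394 × 0.95 = 54.536 N·m.

54.5 N·m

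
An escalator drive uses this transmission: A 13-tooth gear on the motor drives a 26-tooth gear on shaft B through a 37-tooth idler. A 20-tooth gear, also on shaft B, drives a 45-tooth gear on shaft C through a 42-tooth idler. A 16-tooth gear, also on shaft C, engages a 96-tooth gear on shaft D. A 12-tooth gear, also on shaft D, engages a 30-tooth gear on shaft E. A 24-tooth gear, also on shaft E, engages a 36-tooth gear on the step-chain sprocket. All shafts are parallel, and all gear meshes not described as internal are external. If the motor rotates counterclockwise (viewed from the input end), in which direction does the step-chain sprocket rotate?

the motor → shaft B: driver → idler → driven is 2 external meshes, 2 reversals → CCW.
shaft B → shaft C: driver → idler → driven is 2 external meshes, 2 reversals → CCW.
shaft C → shaft D: external mesh, 1 reversal → CW.
shaft D → shaft E: external mesh, 1 reversal → CCW.
shaft E → the step-chain sprocket: external mesh, 1 reversal → CW.
7 reversals in total — an odd number — so the step-chain sprocket turns opposite to the motor.

clockwise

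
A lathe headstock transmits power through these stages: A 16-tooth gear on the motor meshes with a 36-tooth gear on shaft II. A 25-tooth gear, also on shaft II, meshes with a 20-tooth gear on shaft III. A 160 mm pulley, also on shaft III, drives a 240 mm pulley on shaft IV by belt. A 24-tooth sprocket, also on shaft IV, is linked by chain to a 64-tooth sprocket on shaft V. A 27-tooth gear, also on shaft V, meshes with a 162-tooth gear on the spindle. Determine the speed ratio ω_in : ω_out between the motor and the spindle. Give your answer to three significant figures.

Each stage contributes driven/driver: gear mesh 36/16 = 2.25, gear mesh 20/25 = 0.8, belt 240/160 = 1.5, chain 64/24 = 2.6667, gear mesh 162/27 = 6.
Overall: 2.25 × 0.8 × 1.5 × 2.6667 × 6 = 43.2.

43.2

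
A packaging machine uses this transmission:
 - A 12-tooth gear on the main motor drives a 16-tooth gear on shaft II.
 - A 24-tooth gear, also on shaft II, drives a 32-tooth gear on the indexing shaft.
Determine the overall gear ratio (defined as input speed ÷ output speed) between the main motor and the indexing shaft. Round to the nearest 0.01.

Each stage contributes driven/driver: gear mesh 16/12 = 1.3333, gear mesh 32/24 = 1.3333.
Overall: 1.3333 × 1.3333 = 1.7778.

1.78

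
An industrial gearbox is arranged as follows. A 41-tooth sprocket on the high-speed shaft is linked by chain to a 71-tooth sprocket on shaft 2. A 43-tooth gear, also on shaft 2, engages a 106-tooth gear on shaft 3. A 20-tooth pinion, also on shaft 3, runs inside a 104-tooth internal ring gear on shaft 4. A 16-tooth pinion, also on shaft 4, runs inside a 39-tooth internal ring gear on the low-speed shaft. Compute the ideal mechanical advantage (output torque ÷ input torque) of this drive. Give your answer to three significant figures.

54.1

Each stage contributes driven/driver: chain 71/41 = 1.7317, gear mesh 106/43 = 2.4651, internal gear 104/20 = 5.2, internal gear 39/16 = 2.4375.
Overall: 1.7317 × 2.4651 × 5.2 × 2.4375 = 54.108.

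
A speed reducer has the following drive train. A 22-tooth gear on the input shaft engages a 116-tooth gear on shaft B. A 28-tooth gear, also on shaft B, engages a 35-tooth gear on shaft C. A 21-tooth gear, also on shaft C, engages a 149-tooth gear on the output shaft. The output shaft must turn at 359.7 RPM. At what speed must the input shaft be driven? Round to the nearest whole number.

16821 RPM

Overall ratio R = 5.2727 × 1.25 × 7.0952 = 46.764.
Required input speed = output speed × R = 359.7 × 46.764 = 16821 RPM.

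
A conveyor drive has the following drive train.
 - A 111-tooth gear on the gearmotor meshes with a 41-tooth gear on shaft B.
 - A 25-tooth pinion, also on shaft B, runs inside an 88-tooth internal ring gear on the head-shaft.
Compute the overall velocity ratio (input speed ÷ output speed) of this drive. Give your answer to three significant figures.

1.30

Each stage contributes driven/driver: gear mesh 41/111 = 0.36937, internal gear 88/25 = 3.52.
Overall: 0.36937 × 3.52 = 1.3002.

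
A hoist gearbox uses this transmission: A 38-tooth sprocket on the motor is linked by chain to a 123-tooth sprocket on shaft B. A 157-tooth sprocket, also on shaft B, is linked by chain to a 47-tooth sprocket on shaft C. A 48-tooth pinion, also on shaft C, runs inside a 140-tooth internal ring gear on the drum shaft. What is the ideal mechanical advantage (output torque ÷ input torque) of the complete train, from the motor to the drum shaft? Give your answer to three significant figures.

Each stage contributes driven/driver: chain 123/38 = 3.2368, chain 47/157 = 0.29936, internal gear 140/48 = 2.9167.
Overall: 3.2368 × 0.29936 × 2.9167 = 2.8262.

2.83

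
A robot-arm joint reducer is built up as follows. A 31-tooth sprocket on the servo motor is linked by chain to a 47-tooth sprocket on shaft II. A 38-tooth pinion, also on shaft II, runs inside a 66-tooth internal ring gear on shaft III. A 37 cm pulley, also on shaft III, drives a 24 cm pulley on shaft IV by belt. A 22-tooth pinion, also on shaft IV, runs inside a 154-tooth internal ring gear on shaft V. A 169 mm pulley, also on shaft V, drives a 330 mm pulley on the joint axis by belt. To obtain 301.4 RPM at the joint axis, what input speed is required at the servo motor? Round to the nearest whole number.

Overall ratio R = 1.5161 × 1.7368 × 0.64865 × 7 × 1.9527 = 23.347.
Required input speed = output speed × R = 301.4 × 23.347 = 7036.8 RPM.

7037 RPM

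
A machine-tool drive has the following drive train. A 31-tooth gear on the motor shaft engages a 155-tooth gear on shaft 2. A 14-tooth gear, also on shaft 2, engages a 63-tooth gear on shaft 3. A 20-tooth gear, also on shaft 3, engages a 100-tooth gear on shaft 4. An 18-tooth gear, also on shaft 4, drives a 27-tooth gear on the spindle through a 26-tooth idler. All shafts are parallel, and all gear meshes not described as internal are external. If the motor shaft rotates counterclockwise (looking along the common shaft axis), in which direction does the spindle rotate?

clockwise

the motor shaft → shaft 2: external mesh, 1 reversal → CW.
shaft 2 → shaft 3: external mesh, 1 reversal → CCW.
shaft 3 → shaft 4: external mesh, 1 reversal → CW.
shaft 4 → the spindle: driver → idler → driven is 2 external meshes, 2 reversals → CW.
5 reversals in total — an odd number — so the spindle turns opposite to the motor shaft.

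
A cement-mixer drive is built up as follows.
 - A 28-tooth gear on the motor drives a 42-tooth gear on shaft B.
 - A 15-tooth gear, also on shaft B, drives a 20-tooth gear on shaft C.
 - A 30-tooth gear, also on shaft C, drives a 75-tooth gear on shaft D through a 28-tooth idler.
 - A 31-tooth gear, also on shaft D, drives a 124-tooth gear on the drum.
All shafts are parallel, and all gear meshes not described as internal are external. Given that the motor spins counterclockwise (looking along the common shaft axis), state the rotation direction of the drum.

the motor → shaft B: external mesh, 1 reversal → CW.
shaft B → shaft C: external mesh, 1 reversal → CCW.
shaft C → shaft D: driver → idler → driven is 2 external meshes, 2 reversals → CCW.
shaft D → the drum: external mesh, 1 reversal → CW.
5 reversals in total — an odd number — so the drum turns opposite to the motor.

clockwise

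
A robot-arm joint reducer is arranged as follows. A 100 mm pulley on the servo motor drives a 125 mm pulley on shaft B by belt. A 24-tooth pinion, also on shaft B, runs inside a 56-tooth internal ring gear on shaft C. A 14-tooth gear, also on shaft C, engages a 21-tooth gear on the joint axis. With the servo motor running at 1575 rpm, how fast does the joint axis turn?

belt 125/100 = 1.25 → 1575/1.25 = 1260 rpm
internal gear 56/24 = 2.3333 → 1260/2.3333 = 540 rpm
gear mesh 21/14 = 1.5 → 540/1.5 = 360 rpm

360 rpm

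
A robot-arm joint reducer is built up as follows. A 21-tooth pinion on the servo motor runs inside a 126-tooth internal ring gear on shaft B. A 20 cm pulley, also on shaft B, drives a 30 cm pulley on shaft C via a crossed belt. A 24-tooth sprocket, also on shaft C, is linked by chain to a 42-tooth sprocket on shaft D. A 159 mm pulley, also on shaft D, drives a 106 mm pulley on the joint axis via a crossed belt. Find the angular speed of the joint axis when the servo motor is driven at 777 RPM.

74 RPM

the servo motor → shaft B (internal gear, 126/21): 777 ÷ 6 = 129.5 RPM
shaft B → shaft C (belt, 30/20): 129.5 ÷ 1.5 = 86.333 RPM
shaft C → shaft D (chain, 42/24): 86.333 ÷ 1.75 = 49.333 RPM
shaft D → the joint axis (belt, 106/159): 49.333 ÷ 0.66667 = 74 RPM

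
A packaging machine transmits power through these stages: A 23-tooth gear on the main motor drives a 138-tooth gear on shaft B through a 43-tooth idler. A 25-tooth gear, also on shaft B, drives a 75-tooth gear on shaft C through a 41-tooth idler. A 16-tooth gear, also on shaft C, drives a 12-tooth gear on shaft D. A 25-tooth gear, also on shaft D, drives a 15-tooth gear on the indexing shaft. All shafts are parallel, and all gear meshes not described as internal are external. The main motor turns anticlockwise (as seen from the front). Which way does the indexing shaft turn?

the main motor → shaft B: driver → idler → driven is 2 external meshes, 2 reversals → CCW.
shaft B → shaft C: driver → idler → driven is 2 external meshes, 2 reversals → CCW.
shaft C → shaft D: external mesh, 1 reversal → CW.
shaft D → the indexing shaft: external mesh, 1 reversal → CCW.
6 reversals in total — an even number — so the indexing shaft turns the same way as the main motor.

anticlockwise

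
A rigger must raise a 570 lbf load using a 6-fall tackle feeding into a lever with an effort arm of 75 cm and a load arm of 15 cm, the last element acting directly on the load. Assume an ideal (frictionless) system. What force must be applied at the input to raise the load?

Block-and-tackle MA = number of supporting rope parts = 6.
Lever MA = effort arm / load arm = 75/15 = 5.
Combined ideal MA = 6 × 5 = 30.
Effort = load / MA = 570 / 30 = 19 lbf.

19 lbf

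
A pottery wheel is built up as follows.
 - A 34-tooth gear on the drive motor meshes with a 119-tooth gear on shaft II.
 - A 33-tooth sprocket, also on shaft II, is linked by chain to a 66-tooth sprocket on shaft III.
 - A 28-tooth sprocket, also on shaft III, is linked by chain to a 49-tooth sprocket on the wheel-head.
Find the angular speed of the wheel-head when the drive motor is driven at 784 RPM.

gear mesh 119/34 = 3.5 → 784/3.5 = 224 RPM
chain 66/33 = 2 → 224/2 = 112 RPM
chain 49/28 = 1.75 → 112/1.75 = 64 RPM

64 RPM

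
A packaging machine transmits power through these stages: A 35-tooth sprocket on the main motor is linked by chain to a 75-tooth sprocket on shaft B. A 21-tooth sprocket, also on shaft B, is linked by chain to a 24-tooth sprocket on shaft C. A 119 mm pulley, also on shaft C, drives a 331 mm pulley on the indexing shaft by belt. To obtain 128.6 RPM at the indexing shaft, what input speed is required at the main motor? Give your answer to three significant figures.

876 RPM

Overall ratio R = 2.1429 × 1.1429 × 2.7815 = 6.8119.
Required input speed = output speed × R = 128.6 × 6.8119 = 876.01 RPM.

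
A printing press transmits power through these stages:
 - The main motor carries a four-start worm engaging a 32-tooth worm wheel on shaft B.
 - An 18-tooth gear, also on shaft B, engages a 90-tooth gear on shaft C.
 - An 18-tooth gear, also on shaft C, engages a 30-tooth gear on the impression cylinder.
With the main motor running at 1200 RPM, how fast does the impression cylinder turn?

18 RPM

the main motor → shaft B (worm, 32/4): 1200 ÷ 8 = 150 RPM
shaft B → shaft C (gear mesh, 90/18): 150 ÷ 5 = 30 RPM
shaft C → the impression cylinder (gear mesh, 30/18): 30 ÷ 1.6667 = 18 RPM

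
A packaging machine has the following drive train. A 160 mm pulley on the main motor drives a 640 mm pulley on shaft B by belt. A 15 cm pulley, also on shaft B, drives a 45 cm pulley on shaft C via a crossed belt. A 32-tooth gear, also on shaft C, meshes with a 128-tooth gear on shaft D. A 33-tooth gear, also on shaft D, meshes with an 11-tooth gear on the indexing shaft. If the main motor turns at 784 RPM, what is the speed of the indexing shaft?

49 RPM

Belt: ratio = 640/160 = 4, so shaft B turns at 784 / 4 = 196 RPM.
Belt: ratio = 45/15 = 3, so shaft C turns at 196 / 3 = 65.333 RPM.
Gear mesh: ratio = 128/32 = 4, so shaft D turns at 65.333 / 4 = 16.333 RPM.
Gear mesh: ratio = 11/33 = 0.33333, so the indexing shaft turns at 16.333 / 0.33333 = 49 RPM.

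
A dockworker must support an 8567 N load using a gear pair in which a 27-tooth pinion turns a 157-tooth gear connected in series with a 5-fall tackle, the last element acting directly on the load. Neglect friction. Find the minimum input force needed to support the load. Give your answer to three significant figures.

Gear pair MA = 157/27 = 5.8148.
Block-and-tackle MA = number of supporting rope parts = 5.
Combined ideal MA = 5.8148 × 5 = 29.074.
Effort = load / MA = 8567 / 29.074 = 294.66 N.

295 N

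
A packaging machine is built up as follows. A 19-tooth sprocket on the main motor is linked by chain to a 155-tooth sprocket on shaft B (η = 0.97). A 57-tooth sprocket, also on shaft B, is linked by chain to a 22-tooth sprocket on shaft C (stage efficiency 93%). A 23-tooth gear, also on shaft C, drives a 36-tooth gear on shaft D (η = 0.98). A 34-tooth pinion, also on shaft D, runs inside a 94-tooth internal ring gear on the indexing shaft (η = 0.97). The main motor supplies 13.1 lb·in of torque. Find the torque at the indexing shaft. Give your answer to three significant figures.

153 lb·in

chain 155/19 = 8.1579 → τ = 13.1·8.1579·0.97 = 103.66 lb·in
chain 22/57 = 0.38596 → τ = 103.66·0.38596·0.93 = 37.209 lb·in
gear mesh 36/23 = 1.5652 → τ = 37.209·1.5652·0.98 = 57.076 lb·in
internal gear 94/34 = 2.7647 → τ = 57.076·2.7647·0.97 = 153.06 lb·in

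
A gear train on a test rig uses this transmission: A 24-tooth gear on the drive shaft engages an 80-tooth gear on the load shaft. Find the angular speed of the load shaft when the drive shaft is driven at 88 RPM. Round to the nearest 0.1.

26.4 RPM

Gear mesh: ratio = 80/24 = 3.3333, so the load shaft turns at 88 / 3.3333 = 26.4 RPM.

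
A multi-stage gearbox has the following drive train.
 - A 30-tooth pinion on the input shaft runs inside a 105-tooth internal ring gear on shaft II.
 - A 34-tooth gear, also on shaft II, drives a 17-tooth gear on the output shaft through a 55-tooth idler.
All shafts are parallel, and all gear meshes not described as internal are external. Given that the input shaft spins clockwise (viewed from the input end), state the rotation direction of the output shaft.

clockwise

the input shaft → shaft II: internal mesh, same direction → CW.
shaft II → the output shaft: driver → idler → driven is 2 external meshes, 2 reversals → CW.
2 reversals in total — an even number — so the output shaft turns the same way as the input shaft.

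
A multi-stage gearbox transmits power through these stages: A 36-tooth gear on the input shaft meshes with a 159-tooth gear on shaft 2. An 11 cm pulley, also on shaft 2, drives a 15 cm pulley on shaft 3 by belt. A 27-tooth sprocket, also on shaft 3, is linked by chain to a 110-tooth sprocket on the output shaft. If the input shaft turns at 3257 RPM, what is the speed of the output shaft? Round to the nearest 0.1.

Gear mesh: ratio = 159/36 = 4.4167, so shaft 2 turns at 3257 / 4.4167 = 737.43 RPM.
Belt: ratio = 15/11 = 1.3636, so shaft 3 turns at 737.43 / 1.3636 = 540.78 RPM.
Chain: ratio = 110/27 = 4.0741, so the output shaft turns at 540.78 / 4.0741 = 132.74 RPM.

132.7 RPM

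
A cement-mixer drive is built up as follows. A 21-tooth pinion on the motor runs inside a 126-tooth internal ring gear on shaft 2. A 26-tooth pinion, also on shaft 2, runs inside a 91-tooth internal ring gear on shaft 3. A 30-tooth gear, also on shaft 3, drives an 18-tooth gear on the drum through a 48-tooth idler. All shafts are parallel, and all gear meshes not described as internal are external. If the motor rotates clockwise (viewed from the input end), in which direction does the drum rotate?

clockwise

the motor → shaft 2: internal mesh, same direction → CW.
shaft 2 → shaft 3: internal mesh, same direction → CW.
shaft 3 → the drum: driver → idler → driven is 2 external meshes, 2 reversals → CW.
2 reversals in total — an even number — so the drum turns the same way as the motor.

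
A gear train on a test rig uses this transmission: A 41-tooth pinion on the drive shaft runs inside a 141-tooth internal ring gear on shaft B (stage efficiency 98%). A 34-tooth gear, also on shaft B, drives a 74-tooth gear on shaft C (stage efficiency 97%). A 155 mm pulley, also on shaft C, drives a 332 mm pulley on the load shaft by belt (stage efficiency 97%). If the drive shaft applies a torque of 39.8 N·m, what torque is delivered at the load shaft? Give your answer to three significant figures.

Internal gear: ratio = 141/41 = 3.439; torque at shaft B = 39.8 × 3.439 × 0.98 = 134.14 N·m.
Gear mesh: ratio = 74/34 = 2.1765; torque at shaft C = 134.14 × 2.1765 × 0.97 = 283.18 N·m.
Belt: ratio = 332/155 = 2.1419; torque at the load shaft = 283.18 × 2.1419 × 0.97 = 588.37 N·m.

588 N·m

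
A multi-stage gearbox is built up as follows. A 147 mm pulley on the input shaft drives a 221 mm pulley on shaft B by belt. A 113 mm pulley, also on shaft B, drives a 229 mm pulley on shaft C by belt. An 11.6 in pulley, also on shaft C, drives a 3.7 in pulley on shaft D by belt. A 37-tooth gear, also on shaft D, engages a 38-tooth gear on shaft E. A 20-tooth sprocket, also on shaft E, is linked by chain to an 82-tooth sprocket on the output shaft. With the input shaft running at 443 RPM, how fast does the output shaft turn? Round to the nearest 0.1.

108.3 RPM

belt 221/147 = 1.5034 → 443/1.5034 = 294.67 RPM
belt 229/113 = 2.0265 → 294.67/2.0265 = 145.4 RPM
belt 3.7/11.6 = 0.31897 → 145.4/0.31897 = 455.86 RPM
gear mesh 38/37 = 1.027 → 455.86/1.027 = 443.86 RPM
chain 82/20 = 4.1 → 443.86/4.1 = 108.26 RPM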